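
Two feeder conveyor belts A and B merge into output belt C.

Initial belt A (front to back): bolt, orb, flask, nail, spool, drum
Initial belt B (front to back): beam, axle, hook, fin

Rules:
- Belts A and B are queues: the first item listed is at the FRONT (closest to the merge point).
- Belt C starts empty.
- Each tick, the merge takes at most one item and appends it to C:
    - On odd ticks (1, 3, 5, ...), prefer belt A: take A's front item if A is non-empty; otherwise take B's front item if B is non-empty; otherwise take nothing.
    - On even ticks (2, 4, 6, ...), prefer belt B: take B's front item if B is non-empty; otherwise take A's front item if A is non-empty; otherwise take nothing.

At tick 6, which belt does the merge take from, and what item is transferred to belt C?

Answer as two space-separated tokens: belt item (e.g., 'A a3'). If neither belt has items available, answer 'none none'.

Tick 1: prefer A, take bolt from A; A=[orb,flask,nail,spool,drum] B=[beam,axle,hook,fin] C=[bolt]
Tick 2: prefer B, take beam from B; A=[orb,flask,nail,spool,drum] B=[axle,hook,fin] C=[bolt,beam]
Tick 3: prefer A, take orb from A; A=[flask,nail,spool,drum] B=[axle,hook,fin] C=[bolt,beam,orb]
Tick 4: prefer B, take axle from B; A=[flask,nail,spool,drum] B=[hook,fin] C=[bolt,beam,orb,axle]
Tick 5: prefer A, take flask from A; A=[nail,spool,drum] B=[hook,fin] C=[bolt,beam,orb,axle,flask]
Tick 6: prefer B, take hook from B; A=[nail,spool,drum] B=[fin] C=[bolt,beam,orb,axle,flask,hook]

Answer: B hook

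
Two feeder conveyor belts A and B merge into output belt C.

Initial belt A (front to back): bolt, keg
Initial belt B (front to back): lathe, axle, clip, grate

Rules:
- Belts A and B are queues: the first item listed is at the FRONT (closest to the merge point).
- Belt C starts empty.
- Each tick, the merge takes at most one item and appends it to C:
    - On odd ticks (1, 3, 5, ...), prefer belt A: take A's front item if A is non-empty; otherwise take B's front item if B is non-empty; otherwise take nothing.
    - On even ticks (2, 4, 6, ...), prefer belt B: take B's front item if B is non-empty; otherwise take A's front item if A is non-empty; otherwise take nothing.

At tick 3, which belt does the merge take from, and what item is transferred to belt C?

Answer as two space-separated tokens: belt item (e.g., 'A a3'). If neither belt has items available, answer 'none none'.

Answer: A keg

Derivation:
Tick 1: prefer A, take bolt from A; A=[keg] B=[lathe,axle,clip,grate] C=[bolt]
Tick 2: prefer B, take lathe from B; A=[keg] B=[axle,clip,grate] C=[bolt,lathe]
Tick 3: prefer A, take keg from A; A=[-] B=[axle,clip,grate] C=[bolt,lathe,keg]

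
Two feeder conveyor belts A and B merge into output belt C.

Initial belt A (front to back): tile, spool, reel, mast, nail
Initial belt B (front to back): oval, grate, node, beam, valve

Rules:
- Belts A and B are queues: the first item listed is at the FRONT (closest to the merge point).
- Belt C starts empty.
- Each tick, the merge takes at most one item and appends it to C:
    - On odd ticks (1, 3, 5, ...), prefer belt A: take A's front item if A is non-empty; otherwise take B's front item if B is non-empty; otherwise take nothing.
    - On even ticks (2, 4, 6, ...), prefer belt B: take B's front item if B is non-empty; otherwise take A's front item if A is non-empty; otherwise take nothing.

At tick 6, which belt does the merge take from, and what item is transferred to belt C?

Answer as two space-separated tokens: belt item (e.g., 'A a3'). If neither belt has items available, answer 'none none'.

Tick 1: prefer A, take tile from A; A=[spool,reel,mast,nail] B=[oval,grate,node,beam,valve] C=[tile]
Tick 2: prefer B, take oval from B; A=[spool,reel,mast,nail] B=[grate,node,beam,valve] C=[tile,oval]
Tick 3: prefer A, take spool from A; A=[reel,mast,nail] B=[grate,node,beam,valve] C=[tile,oval,spool]
Tick 4: prefer B, take grate from B; A=[reel,mast,nail] B=[node,beam,valve] C=[tile,oval,spool,grate]
Tick 5: prefer A, take reel from A; A=[mast,nail] B=[node,beam,valve] C=[tile,oval,spool,grate,reel]
Tick 6: prefer B, take node from B; A=[mast,nail] B=[beam,valve] C=[tile,oval,spool,grate,reel,node]

Answer: B node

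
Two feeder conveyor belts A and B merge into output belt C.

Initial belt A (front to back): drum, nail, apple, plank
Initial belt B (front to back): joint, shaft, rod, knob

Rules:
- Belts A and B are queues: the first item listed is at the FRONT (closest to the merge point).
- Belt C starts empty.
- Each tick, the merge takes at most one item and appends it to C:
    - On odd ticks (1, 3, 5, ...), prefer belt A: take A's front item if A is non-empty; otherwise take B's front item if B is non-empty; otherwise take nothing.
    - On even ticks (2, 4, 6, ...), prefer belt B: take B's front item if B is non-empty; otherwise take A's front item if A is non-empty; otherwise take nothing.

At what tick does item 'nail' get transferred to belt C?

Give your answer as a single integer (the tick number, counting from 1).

Tick 1: prefer A, take drum from A; A=[nail,apple,plank] B=[joint,shaft,rod,knob] C=[drum]
Tick 2: prefer B, take joint from B; A=[nail,apple,plank] B=[shaft,rod,knob] C=[drum,joint]
Tick 3: prefer A, take nail from A; A=[apple,plank] B=[shaft,rod,knob] C=[drum,joint,nail]

Answer: 3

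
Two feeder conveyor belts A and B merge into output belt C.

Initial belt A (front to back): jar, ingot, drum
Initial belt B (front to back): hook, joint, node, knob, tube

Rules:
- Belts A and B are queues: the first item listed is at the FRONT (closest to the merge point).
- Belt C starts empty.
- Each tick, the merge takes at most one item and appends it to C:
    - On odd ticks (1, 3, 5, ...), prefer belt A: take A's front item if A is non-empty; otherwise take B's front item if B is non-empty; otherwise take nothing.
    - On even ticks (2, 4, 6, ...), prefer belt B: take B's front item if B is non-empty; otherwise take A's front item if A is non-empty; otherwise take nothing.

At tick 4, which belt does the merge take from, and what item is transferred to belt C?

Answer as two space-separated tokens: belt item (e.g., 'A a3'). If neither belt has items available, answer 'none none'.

Answer: B joint

Derivation:
Tick 1: prefer A, take jar from A; A=[ingot,drum] B=[hook,joint,node,knob,tube] C=[jar]
Tick 2: prefer B, take hook from B; A=[ingot,drum] B=[joint,node,knob,tube] C=[jar,hook]
Tick 3: prefer A, take ingot from A; A=[drum] B=[joint,node,knob,tube] C=[jar,hook,ingot]
Tick 4: prefer B, take joint from B; A=[drum] B=[node,knob,tube] C=[jar,hook,ingot,joint]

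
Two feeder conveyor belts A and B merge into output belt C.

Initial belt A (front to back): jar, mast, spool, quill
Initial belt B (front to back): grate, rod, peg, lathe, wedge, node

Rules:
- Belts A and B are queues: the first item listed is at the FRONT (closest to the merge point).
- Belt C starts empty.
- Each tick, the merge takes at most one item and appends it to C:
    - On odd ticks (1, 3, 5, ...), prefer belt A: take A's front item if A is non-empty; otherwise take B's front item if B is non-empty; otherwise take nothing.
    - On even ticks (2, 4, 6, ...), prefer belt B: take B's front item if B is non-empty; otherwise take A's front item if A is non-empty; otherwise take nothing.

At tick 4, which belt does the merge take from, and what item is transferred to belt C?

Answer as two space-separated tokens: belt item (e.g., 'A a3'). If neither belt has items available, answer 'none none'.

Tick 1: prefer A, take jar from A; A=[mast,spool,quill] B=[grate,rod,peg,lathe,wedge,node] C=[jar]
Tick 2: prefer B, take grate from B; A=[mast,spool,quill] B=[rod,peg,lathe,wedge,node] C=[jar,grate]
Tick 3: prefer A, take mast from A; A=[spool,quill] B=[rod,peg,lathe,wedge,node] C=[jar,grate,mast]
Tick 4: prefer B, take rod from B; A=[spool,quill] B=[peg,lathe,wedge,node] C=[jar,grate,mast,rod]

Answer: B rod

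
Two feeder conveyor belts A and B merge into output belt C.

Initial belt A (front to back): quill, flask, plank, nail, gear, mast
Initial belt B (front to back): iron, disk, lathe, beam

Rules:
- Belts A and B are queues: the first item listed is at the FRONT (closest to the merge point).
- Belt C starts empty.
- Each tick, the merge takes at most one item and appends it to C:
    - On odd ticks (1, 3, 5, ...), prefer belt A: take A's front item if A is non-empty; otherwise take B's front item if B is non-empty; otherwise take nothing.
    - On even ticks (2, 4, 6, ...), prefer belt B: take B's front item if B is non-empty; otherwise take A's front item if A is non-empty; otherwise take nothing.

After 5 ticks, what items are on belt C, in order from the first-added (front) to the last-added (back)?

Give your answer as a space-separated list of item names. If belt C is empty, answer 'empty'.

Answer: quill iron flask disk plank

Derivation:
Tick 1: prefer A, take quill from A; A=[flask,plank,nail,gear,mast] B=[iron,disk,lathe,beam] C=[quill]
Tick 2: prefer B, take iron from B; A=[flask,plank,nail,gear,mast] B=[disk,lathe,beam] C=[quill,iron]
Tick 3: prefer A, take flask from A; A=[plank,nail,gear,mast] B=[disk,lathe,beam] C=[quill,iron,flask]
Tick 4: prefer B, take disk from B; A=[plank,nail,gear,mast] B=[lathe,beam] C=[quill,iron,flask,disk]
Tick 5: prefer A, take plank from A; A=[nail,gear,mast] B=[lathe,beam] C=[quill,iron,flask,disk,plank]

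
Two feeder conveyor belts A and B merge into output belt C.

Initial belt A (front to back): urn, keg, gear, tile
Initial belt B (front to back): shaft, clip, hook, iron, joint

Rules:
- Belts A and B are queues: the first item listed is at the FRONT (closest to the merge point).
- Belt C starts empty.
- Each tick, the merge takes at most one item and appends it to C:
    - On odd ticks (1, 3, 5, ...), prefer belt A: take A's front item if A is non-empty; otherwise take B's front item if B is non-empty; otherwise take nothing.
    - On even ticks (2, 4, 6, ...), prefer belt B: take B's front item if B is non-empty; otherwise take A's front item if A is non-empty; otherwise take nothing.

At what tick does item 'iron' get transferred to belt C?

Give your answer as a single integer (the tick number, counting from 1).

Answer: 8

Derivation:
Tick 1: prefer A, take urn from A; A=[keg,gear,tile] B=[shaft,clip,hook,iron,joint] C=[urn]
Tick 2: prefer B, take shaft from B; A=[keg,gear,tile] B=[clip,hook,iron,joint] C=[urn,shaft]
Tick 3: prefer A, take keg from A; A=[gear,tile] B=[clip,hook,iron,joint] C=[urn,shaft,keg]
Tick 4: prefer B, take clip from B; A=[gear,tile] B=[hook,iron,joint] C=[urn,shaft,keg,clip]
Tick 5: prefer A, take gear from A; A=[tile] B=[hook,iron,joint] C=[urn,shaft,keg,clip,gear]
Tick 6: prefer B, take hook from B; A=[tile] B=[iron,joint] C=[urn,shaft,keg,clip,gear,hook]
Tick 7: prefer A, take tile from A; A=[-] B=[iron,joint] C=[urn,shaft,keg,clip,gear,hook,tile]
Tick 8: prefer B, take iron from B; A=[-] B=[joint] C=[urn,shaft,keg,clip,gear,hook,tile,iron]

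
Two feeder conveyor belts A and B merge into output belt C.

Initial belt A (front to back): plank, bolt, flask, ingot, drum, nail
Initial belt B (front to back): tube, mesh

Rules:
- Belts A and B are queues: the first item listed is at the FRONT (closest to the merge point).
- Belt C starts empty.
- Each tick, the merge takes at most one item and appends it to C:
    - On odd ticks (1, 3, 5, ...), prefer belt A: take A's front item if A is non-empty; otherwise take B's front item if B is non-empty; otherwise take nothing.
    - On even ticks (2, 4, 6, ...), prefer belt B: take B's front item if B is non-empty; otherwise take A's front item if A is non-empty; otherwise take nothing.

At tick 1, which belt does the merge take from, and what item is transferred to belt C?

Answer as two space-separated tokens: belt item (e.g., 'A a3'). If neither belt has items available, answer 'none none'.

Tick 1: prefer A, take plank from A; A=[bolt,flask,ingot,drum,nail] B=[tube,mesh] C=[plank]

Answer: A plank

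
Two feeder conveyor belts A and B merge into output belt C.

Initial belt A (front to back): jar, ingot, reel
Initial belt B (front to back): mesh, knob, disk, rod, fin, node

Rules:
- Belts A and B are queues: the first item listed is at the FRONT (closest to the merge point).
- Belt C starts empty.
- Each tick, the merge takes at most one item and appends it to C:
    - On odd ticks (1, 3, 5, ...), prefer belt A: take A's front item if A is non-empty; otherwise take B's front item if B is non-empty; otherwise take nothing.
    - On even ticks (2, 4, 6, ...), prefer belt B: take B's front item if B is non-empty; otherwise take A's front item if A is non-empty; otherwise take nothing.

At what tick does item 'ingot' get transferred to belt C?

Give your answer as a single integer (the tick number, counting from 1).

Tick 1: prefer A, take jar from A; A=[ingot,reel] B=[mesh,knob,disk,rod,fin,node] C=[jar]
Tick 2: prefer B, take mesh from B; A=[ingot,reel] B=[knob,disk,rod,fin,node] C=[jar,mesh]
Tick 3: prefer A, take ingot from A; A=[reel] B=[knob,disk,rod,fin,node] C=[jar,mesh,ingot]

Answer: 3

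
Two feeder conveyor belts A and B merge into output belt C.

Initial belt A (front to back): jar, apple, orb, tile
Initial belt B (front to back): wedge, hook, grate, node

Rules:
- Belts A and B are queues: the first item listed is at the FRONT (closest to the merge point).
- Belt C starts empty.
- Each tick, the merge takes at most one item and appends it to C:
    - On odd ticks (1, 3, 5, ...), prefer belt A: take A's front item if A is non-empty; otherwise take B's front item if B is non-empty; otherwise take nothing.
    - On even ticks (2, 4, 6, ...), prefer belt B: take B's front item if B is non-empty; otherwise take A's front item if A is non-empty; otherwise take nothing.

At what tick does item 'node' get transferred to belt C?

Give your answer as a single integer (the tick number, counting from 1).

Answer: 8

Derivation:
Tick 1: prefer A, take jar from A; A=[apple,orb,tile] B=[wedge,hook,grate,node] C=[jar]
Tick 2: prefer B, take wedge from B; A=[apple,orb,tile] B=[hook,grate,node] C=[jar,wedge]
Tick 3: prefer A, take apple from A; A=[orb,tile] B=[hook,grate,node] C=[jar,wedge,apple]
Tick 4: prefer B, take hook from B; A=[orb,tile] B=[grate,node] C=[jar,wedge,apple,hook]
Tick 5: prefer A, take orb from A; A=[tile] B=[grate,node] C=[jar,wedge,apple,hook,orb]
Tick 6: prefer B, take grate from B; A=[tile] B=[node] C=[jar,wedge,apple,hook,orb,grate]
Tick 7: prefer A, take tile from A; A=[-] B=[node] C=[jar,wedge,apple,hook,orb,grate,tile]
Tick 8: prefer B, take node from B; A=[-] B=[-] C=[jar,wedge,apple,hook,orb,grate,tile,node]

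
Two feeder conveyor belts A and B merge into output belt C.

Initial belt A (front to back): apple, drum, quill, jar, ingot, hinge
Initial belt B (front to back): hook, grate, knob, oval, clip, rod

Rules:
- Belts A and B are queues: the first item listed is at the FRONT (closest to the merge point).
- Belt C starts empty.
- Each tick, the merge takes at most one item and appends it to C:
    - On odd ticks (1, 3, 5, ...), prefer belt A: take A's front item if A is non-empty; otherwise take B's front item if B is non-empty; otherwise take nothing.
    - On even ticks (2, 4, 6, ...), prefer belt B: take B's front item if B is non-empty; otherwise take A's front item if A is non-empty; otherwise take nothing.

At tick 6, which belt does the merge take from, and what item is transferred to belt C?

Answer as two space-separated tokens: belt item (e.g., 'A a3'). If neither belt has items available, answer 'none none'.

Tick 1: prefer A, take apple from A; A=[drum,quill,jar,ingot,hinge] B=[hook,grate,knob,oval,clip,rod] C=[apple]
Tick 2: prefer B, take hook from B; A=[drum,quill,jar,ingot,hinge] B=[grate,knob,oval,clip,rod] C=[apple,hook]
Tick 3: prefer A, take drum from A; A=[quill,jar,ingot,hinge] B=[grate,knob,oval,clip,rod] C=[apple,hook,drum]
Tick 4: prefer B, take grate from B; A=[quill,jar,ingot,hinge] B=[knob,oval,clip,rod] C=[apple,hook,drum,grate]
Tick 5: prefer A, take quill from A; A=[jar,ingot,hinge] B=[knob,oval,clip,rod] C=[apple,hook,drum,grate,quill]
Tick 6: prefer B, take knob from B; A=[jar,ingot,hinge] B=[oval,clip,rod] C=[apple,hook,drum,grate,quill,knob]

Answer: B knob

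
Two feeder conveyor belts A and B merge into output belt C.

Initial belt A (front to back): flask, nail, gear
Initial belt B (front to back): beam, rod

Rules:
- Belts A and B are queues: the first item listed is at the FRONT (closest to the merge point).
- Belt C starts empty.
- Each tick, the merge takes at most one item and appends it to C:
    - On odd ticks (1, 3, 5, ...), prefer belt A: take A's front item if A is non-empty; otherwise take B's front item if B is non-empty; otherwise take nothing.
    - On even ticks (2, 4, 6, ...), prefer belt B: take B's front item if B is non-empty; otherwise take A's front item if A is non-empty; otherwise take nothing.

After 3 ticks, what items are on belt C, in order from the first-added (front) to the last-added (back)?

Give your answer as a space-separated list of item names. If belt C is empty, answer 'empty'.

Tick 1: prefer A, take flask from A; A=[nail,gear] B=[beam,rod] C=[flask]
Tick 2: prefer B, take beam from B; A=[nail,gear] B=[rod] C=[flask,beam]
Tick 3: prefer A, take nail from A; A=[gear] B=[rod] C=[flask,beam,nail]

Answer: flask beam nail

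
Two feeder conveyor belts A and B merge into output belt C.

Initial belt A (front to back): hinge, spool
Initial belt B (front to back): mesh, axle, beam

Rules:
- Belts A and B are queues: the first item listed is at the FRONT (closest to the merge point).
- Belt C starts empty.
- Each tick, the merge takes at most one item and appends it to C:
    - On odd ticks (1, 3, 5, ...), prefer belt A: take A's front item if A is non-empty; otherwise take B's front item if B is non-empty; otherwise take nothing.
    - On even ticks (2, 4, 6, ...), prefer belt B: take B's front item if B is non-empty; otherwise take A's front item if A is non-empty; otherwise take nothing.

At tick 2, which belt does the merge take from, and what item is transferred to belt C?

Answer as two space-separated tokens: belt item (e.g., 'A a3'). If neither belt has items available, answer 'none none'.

Tick 1: prefer A, take hinge from A; A=[spool] B=[mesh,axle,beam] C=[hinge]
Tick 2: prefer B, take mesh from B; A=[spool] B=[axle,beam] C=[hinge,mesh]

Answer: B mesh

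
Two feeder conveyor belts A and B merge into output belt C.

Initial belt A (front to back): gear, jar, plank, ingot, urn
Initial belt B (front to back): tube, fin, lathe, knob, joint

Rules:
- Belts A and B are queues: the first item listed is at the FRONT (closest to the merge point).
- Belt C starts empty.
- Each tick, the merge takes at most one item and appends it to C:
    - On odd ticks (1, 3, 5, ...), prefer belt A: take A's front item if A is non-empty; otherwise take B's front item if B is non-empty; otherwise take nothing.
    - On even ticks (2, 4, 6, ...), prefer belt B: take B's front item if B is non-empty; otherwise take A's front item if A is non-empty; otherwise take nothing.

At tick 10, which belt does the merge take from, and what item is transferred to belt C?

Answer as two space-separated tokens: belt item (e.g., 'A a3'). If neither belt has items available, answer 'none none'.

Answer: B joint

Derivation:
Tick 1: prefer A, take gear from A; A=[jar,plank,ingot,urn] B=[tube,fin,lathe,knob,joint] C=[gear]
Tick 2: prefer B, take tube from B; A=[jar,plank,ingot,urn] B=[fin,lathe,knob,joint] C=[gear,tube]
Tick 3: prefer A, take jar from A; A=[plank,ingot,urn] B=[fin,lathe,knob,joint] C=[gear,tube,jar]
Tick 4: prefer B, take fin from B; A=[plank,ingot,urn] B=[lathe,knob,joint] C=[gear,tube,jar,fin]
Tick 5: prefer A, take plank from A; A=[ingot,urn] B=[lathe,knob,joint] C=[gear,tube,jar,fin,plank]
Tick 6: prefer B, take lathe from B; A=[ingot,urn] B=[knob,joint] C=[gear,tube,jar,fin,plank,lathe]
Tick 7: prefer A, take ingot from A; A=[urn] B=[knob,joint] C=[gear,tube,jar,fin,plank,lathe,ingot]
Tick 8: prefer B, take knob from B; A=[urn] B=[joint] C=[gear,tube,jar,fin,plank,lathe,ingot,knob]
Tick 9: prefer A, take urn from A; A=[-] B=[joint] C=[gear,tube,jar,fin,plank,lathe,ingot,knob,urn]
Tick 10: prefer B, take joint from B; A=[-] B=[-] C=[gear,tube,jar,fin,plank,lathe,ingot,knob,urn,joint]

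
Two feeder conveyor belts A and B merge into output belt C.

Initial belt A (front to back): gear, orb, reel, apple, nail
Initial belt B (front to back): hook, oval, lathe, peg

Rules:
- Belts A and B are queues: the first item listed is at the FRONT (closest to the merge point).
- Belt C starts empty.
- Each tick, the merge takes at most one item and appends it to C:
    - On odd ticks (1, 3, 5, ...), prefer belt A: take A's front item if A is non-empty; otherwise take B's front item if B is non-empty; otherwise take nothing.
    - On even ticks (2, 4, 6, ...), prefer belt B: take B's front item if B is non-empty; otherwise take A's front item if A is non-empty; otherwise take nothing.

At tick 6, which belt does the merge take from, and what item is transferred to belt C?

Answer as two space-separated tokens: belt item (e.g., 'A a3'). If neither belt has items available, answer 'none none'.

Answer: B lathe

Derivation:
Tick 1: prefer A, take gear from A; A=[orb,reel,apple,nail] B=[hook,oval,lathe,peg] C=[gear]
Tick 2: prefer B, take hook from B; A=[orb,reel,apple,nail] B=[oval,lathe,peg] C=[gear,hook]
Tick 3: prefer A, take orb from A; A=[reel,apple,nail] B=[oval,lathe,peg] C=[gear,hook,orb]
Tick 4: prefer B, take oval from B; A=[reel,apple,nail] B=[lathe,peg] C=[gear,hook,orb,oval]
Tick 5: prefer A, take reel from A; A=[apple,nail] B=[lathe,peg] C=[gear,hook,orb,oval,reel]
Tick 6: prefer B, take lathe from B; A=[apple,nail] B=[peg] C=[gear,hook,orb,oval,reel,lathe]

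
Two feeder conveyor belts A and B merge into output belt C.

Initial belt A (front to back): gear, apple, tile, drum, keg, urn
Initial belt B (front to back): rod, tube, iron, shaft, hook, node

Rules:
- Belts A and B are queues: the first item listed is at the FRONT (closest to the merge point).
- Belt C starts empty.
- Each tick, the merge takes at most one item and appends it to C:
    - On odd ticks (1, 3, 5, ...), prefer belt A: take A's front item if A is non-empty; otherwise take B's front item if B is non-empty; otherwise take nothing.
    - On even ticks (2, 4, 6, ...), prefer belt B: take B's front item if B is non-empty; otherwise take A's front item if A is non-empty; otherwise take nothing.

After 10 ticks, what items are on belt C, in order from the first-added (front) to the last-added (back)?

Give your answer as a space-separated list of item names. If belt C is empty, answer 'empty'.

Answer: gear rod apple tube tile iron drum shaft keg hook

Derivation:
Tick 1: prefer A, take gear from A; A=[apple,tile,drum,keg,urn] B=[rod,tube,iron,shaft,hook,node] C=[gear]
Tick 2: prefer B, take rod from B; A=[apple,tile,drum,keg,urn] B=[tube,iron,shaft,hook,node] C=[gear,rod]
Tick 3: prefer A, take apple from A; A=[tile,drum,keg,urn] B=[tube,iron,shaft,hook,node] C=[gear,rod,apple]
Tick 4: prefer B, take tube from B; A=[tile,drum,keg,urn] B=[iron,shaft,hook,node] C=[gear,rod,apple,tube]
Tick 5: prefer A, take tile from A; A=[drum,keg,urn] B=[iron,shaft,hook,node] C=[gear,rod,apple,tube,tile]
Tick 6: prefer B, take iron from B; A=[drum,keg,urn] B=[shaft,hook,node] C=[gear,rod,apple,tube,tile,iron]
Tick 7: prefer A, take drum from A; A=[keg,urn] B=[shaft,hook,node] C=[gear,rod,apple,tube,tile,iron,drum]
Tick 8: prefer B, take shaft from B; A=[keg,urn] B=[hook,node] C=[gear,rod,apple,tube,tile,iron,drum,shaft]
Tick 9: prefer A, take keg from A; A=[urn] B=[hook,node] C=[gear,rod,apple,tube,tile,iron,drum,shaft,keg]
Tick 10: prefer B, take hook from B; A=[urn] B=[node] C=[gear,rod,apple,tube,tile,iron,drum,shaft,keg,hook]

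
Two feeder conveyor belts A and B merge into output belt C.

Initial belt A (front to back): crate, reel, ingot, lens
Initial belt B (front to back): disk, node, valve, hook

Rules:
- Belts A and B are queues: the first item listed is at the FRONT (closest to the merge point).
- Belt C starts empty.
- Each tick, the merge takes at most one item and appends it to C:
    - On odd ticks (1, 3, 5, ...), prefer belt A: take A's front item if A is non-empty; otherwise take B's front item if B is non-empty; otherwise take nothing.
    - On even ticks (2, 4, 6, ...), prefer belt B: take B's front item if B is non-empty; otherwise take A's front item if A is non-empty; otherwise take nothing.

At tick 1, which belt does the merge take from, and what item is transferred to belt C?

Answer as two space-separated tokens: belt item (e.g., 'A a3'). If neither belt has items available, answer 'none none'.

Answer: A crate

Derivation:
Tick 1: prefer A, take crate from A; A=[reel,ingot,lens] B=[disk,node,valve,hook] C=[crate]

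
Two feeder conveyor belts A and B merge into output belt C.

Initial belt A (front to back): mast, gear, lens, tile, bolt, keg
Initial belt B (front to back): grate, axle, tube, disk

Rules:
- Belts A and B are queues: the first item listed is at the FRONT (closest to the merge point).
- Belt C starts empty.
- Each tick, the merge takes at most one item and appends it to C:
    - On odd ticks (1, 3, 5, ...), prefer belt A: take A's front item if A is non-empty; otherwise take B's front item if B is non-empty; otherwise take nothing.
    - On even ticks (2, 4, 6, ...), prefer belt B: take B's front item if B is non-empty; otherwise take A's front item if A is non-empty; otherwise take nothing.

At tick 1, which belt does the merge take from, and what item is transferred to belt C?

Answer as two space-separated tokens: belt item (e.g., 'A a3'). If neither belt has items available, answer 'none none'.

Answer: A mast

Derivation:
Tick 1: prefer A, take mast from A; A=[gear,lens,tile,bolt,keg] B=[grate,axle,tube,disk] C=[mast]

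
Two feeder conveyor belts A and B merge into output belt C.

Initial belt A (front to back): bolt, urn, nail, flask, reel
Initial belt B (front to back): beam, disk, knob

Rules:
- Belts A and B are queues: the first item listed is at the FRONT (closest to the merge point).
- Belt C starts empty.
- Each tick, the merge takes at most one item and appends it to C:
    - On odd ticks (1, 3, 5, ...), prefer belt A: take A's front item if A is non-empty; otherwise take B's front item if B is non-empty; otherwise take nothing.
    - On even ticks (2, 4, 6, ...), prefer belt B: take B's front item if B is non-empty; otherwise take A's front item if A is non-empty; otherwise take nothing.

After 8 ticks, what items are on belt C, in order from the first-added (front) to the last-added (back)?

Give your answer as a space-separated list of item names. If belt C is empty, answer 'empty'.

Tick 1: prefer A, take bolt from A; A=[urn,nail,flask,reel] B=[beam,disk,knob] C=[bolt]
Tick 2: prefer B, take beam from B; A=[urn,nail,flask,reel] B=[disk,knob] C=[bolt,beam]
Tick 3: prefer A, take urn from A; A=[nail,flask,reel] B=[disk,knob] C=[bolt,beam,urn]
Tick 4: prefer B, take disk from B; A=[nail,flask,reel] B=[knob] C=[bolt,beam,urn,disk]
Tick 5: prefer A, take nail from A; A=[flask,reel] B=[knob] C=[bolt,beam,urn,disk,nail]
Tick 6: prefer B, take knob from B; A=[flask,reel] B=[-] C=[bolt,beam,urn,disk,nail,knob]
Tick 7: prefer A, take flask from A; A=[reel] B=[-] C=[bolt,beam,urn,disk,nail,knob,flask]
Tick 8: prefer B, take reel from A; A=[-] B=[-] C=[bolt,beam,urn,disk,nail,knob,flask,reel]

Answer: bolt beam urn disk nail knob flask reel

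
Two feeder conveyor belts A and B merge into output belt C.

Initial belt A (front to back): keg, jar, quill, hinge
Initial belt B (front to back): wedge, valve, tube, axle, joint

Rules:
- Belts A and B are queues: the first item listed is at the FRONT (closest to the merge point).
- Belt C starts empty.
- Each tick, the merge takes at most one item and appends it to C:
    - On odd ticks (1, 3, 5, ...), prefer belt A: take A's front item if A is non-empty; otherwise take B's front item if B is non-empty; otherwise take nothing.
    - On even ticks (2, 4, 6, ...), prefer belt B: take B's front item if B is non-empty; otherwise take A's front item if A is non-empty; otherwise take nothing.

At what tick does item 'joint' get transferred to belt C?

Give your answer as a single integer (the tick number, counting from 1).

Tick 1: prefer A, take keg from A; A=[jar,quill,hinge] B=[wedge,valve,tube,axle,joint] C=[keg]
Tick 2: prefer B, take wedge from B; A=[jar,quill,hinge] B=[valve,tube,axle,joint] C=[keg,wedge]
Tick 3: prefer A, take jar from A; A=[quill,hinge] B=[valve,tube,axle,joint] C=[keg,wedge,jar]
Tick 4: prefer B, take valve from B; A=[quill,hinge] B=[tube,axle,joint] C=[keg,wedge,jar,valve]
Tick 5: prefer A, take quill from A; A=[hinge] B=[tube,axle,joint] C=[keg,wedge,jar,valve,quill]
Tick 6: prefer B, take tube from B; A=[hinge] B=[axle,joint] C=[keg,wedge,jar,valve,quill,tube]
Tick 7: prefer A, take hinge from A; A=[-] B=[axle,joint] C=[keg,wedge,jar,valve,quill,tube,hinge]
Tick 8: prefer B, take axle from B; A=[-] B=[joint] C=[keg,wedge,jar,valve,quill,tube,hinge,axle]
Tick 9: prefer A, take joint from B; A=[-] B=[-] C=[keg,wedge,jar,valve,quill,tube,hinge,axle,joint]

Answer: 9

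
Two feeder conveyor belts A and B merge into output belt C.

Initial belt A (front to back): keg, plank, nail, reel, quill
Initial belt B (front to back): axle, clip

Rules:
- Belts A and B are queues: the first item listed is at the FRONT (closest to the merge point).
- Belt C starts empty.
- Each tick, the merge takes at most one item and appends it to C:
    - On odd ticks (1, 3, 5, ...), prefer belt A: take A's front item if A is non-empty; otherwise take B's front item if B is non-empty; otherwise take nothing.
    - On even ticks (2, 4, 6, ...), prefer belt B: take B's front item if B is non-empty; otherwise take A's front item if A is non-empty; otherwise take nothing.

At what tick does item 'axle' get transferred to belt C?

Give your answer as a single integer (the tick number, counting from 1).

Tick 1: prefer A, take keg from A; A=[plank,nail,reel,quill] B=[axle,clip] C=[keg]
Tick 2: prefer B, take axle from B; A=[plank,nail,reel,quill] B=[clip] C=[keg,axle]

Answer: 2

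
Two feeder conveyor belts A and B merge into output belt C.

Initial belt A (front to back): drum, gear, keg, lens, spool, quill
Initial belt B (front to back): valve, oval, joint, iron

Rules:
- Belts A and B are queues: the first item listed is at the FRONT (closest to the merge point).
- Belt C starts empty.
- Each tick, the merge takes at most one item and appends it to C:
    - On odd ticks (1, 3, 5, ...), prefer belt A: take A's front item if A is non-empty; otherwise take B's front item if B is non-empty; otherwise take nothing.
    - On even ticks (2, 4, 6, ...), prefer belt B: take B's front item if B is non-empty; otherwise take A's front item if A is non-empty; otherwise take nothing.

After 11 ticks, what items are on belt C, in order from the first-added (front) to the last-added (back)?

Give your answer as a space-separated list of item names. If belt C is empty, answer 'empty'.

Answer: drum valve gear oval keg joint lens iron spool quill

Derivation:
Tick 1: prefer A, take drum from A; A=[gear,keg,lens,spool,quill] B=[valve,oval,joint,iron] C=[drum]
Tick 2: prefer B, take valve from B; A=[gear,keg,lens,spool,quill] B=[oval,joint,iron] C=[drum,valve]
Tick 3: prefer A, take gear from A; A=[keg,lens,spool,quill] B=[oval,joint,iron] C=[drum,valve,gear]
Tick 4: prefer B, take oval from B; A=[keg,lens,spool,quill] B=[joint,iron] C=[drum,valve,gear,oval]
Tick 5: prefer A, take keg from A; A=[lens,spool,quill] B=[joint,iron] C=[drum,valve,gear,oval,keg]
Tick 6: prefer B, take joint from B; A=[lens,spool,quill] B=[iron] C=[drum,valve,gear,oval,keg,joint]
Tick 7: prefer A, take lens from A; A=[spool,quill] B=[iron] C=[drum,valve,gear,oval,keg,joint,lens]
Tick 8: prefer B, take iron from B; A=[spool,quill] B=[-] C=[drum,valve,gear,oval,keg,joint,lens,iron]
Tick 9: prefer A, take spool from A; A=[quill] B=[-] C=[drum,valve,gear,oval,keg,joint,lens,iron,spool]
Tick 10: prefer B, take quill from A; A=[-] B=[-] C=[drum,valve,gear,oval,keg,joint,lens,iron,spool,quill]
Tick 11: prefer A, both empty, nothing taken; A=[-] B=[-] C=[drum,valve,gear,oval,keg,joint,lens,iron,spool,quill]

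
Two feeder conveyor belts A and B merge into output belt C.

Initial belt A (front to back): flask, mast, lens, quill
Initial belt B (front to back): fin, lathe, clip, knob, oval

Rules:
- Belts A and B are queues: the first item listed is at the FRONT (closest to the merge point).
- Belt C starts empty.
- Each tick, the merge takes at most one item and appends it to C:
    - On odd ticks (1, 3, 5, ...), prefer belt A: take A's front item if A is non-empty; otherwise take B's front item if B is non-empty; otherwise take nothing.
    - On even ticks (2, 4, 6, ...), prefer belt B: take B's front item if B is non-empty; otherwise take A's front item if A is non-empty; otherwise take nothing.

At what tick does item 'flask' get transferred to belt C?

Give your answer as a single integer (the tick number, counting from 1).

Tick 1: prefer A, take flask from A; A=[mast,lens,quill] B=[fin,lathe,clip,knob,oval] C=[flask]

Answer: 1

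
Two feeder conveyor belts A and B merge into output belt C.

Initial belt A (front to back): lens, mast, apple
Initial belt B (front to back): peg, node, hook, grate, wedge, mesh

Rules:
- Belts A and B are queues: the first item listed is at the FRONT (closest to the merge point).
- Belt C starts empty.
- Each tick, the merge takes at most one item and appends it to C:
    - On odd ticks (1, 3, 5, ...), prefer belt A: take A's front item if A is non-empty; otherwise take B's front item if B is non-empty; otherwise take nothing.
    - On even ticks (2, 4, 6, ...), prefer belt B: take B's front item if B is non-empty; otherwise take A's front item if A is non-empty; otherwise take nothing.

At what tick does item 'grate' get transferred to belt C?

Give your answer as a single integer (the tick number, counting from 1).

Tick 1: prefer A, take lens from A; A=[mast,apple] B=[peg,node,hook,grate,wedge,mesh] C=[lens]
Tick 2: prefer B, take peg from B; A=[mast,apple] B=[node,hook,grate,wedge,mesh] C=[lens,peg]
Tick 3: prefer A, take mast from A; A=[apple] B=[node,hook,grate,wedge,mesh] C=[lens,peg,mast]
Tick 4: prefer B, take node from B; A=[apple] B=[hook,grate,wedge,mesh] C=[lens,peg,mast,node]
Tick 5: prefer A, take apple from A; A=[-] B=[hook,grate,wedge,mesh] C=[lens,peg,mast,node,apple]
Tick 6: prefer B, take hook from B; A=[-] B=[grate,wedge,mesh] C=[lens,peg,mast,node,apple,hook]
Tick 7: prefer A, take grate from B; A=[-] B=[wedge,mesh] C=[lens,peg,mast,node,apple,hook,grate]

Answer: 7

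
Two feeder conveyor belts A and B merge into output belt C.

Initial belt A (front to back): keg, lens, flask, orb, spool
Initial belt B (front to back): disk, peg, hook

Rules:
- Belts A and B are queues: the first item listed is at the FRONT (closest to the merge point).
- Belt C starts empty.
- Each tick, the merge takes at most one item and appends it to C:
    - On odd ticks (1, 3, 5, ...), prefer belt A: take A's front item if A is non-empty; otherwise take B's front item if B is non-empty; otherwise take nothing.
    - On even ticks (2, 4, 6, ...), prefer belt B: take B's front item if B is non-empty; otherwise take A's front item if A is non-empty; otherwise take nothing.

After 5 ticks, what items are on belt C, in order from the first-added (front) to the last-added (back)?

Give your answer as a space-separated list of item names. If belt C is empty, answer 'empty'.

Tick 1: prefer A, take keg from A; A=[lens,flask,orb,spool] B=[disk,peg,hook] C=[keg]
Tick 2: prefer B, take disk from B; A=[lens,flask,orb,spool] B=[peg,hook] C=[keg,disk]
Tick 3: prefer A, take lens from A; A=[flask,orb,spool] B=[peg,hook] C=[keg,disk,lens]
Tick 4: prefer B, take peg from B; A=[flask,orb,spool] B=[hook] C=[keg,disk,lens,peg]
Tick 5: prefer A, take flask from A; A=[orb,spool] B=[hook] C=[keg,disk,lens,peg,flask]

Answer: keg disk lens peg flask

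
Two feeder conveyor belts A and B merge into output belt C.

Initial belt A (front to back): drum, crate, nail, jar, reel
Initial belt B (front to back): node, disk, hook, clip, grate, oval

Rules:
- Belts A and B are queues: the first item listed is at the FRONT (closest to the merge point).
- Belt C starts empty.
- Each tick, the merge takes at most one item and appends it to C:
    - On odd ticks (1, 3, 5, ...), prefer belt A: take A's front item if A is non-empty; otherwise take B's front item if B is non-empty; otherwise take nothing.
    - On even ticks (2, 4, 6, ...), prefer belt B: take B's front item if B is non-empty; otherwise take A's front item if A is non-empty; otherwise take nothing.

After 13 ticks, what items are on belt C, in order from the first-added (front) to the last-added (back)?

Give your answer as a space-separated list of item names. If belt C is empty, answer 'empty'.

Tick 1: prefer A, take drum from A; A=[crate,nail,jar,reel] B=[node,disk,hook,clip,grate,oval] C=[drum]
Tick 2: prefer B, take node from B; A=[crate,nail,jar,reel] B=[disk,hook,clip,grate,oval] C=[drum,node]
Tick 3: prefer A, take crate from A; A=[nail,jar,reel] B=[disk,hook,clip,grate,oval] C=[drum,node,crate]
Tick 4: prefer B, take disk from B; A=[nail,jar,reel] B=[hook,clip,grate,oval] C=[drum,node,crate,disk]
Tick 5: prefer A, take nail from A; A=[jar,reel] B=[hook,clip,grate,oval] C=[drum,node,crate,disk,nail]
Tick 6: prefer B, take hook from B; A=[jar,reel] B=[clip,grate,oval] C=[drum,node,crate,disk,nail,hook]
Tick 7: prefer A, take jar from A; A=[reel] B=[clip,grate,oval] C=[drum,node,crate,disk,nail,hook,jar]
Tick 8: prefer B, take clip from B; A=[reel] B=[grate,oval] C=[drum,node,crate,disk,nail,hook,jar,clip]
Tick 9: prefer A, take reel from A; A=[-] B=[grate,oval] C=[drum,node,crate,disk,nail,hook,jar,clip,reel]
Tick 10: prefer B, take grate from B; A=[-] B=[oval] C=[drum,node,crate,disk,nail,hook,jar,clip,reel,grate]
Tick 11: prefer A, take oval from B; A=[-] B=[-] C=[drum,node,crate,disk,nail,hook,jar,clip,reel,grate,oval]
Tick 12: prefer B, both empty, nothing taken; A=[-] B=[-] C=[drum,node,crate,disk,nail,hook,jar,clip,reel,grate,oval]
Tick 13: prefer A, both empty, nothing taken; A=[-] B=[-] C=[drum,node,crate,disk,nail,hook,jar,clip,reel,grate,oval]

Answer: drum node crate disk nail hook jar clip reel grate oval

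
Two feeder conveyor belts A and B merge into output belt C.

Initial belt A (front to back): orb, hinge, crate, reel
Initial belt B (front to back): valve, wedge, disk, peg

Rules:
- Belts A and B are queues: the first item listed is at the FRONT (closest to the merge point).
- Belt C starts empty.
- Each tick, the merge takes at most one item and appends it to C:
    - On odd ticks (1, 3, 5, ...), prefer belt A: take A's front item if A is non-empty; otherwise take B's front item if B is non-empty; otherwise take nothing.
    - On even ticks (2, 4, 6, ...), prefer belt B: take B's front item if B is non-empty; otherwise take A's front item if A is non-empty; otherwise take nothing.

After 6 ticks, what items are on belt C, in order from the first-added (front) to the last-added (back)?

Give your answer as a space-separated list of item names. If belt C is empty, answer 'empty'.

Answer: orb valve hinge wedge crate disk

Derivation:
Tick 1: prefer A, take orb from A; A=[hinge,crate,reel] B=[valve,wedge,disk,peg] C=[orb]
Tick 2: prefer B, take valve from B; A=[hinge,crate,reel] B=[wedge,disk,peg] C=[orb,valve]
Tick 3: prefer A, take hinge from A; A=[crate,reel] B=[wedge,disk,peg] C=[orb,valve,hinge]
Tick 4: prefer B, take wedge from B; A=[crate,reel] B=[disk,peg] C=[orb,valve,hinge,wedge]
Tick 5: prefer A, take crate from A; A=[reel] B=[disk,peg] C=[orb,valve,hinge,wedge,crate]
Tick 6: prefer B, take disk from B; A=[reel] B=[peg] C=[orb,valve,hinge,wedge,crate,disk]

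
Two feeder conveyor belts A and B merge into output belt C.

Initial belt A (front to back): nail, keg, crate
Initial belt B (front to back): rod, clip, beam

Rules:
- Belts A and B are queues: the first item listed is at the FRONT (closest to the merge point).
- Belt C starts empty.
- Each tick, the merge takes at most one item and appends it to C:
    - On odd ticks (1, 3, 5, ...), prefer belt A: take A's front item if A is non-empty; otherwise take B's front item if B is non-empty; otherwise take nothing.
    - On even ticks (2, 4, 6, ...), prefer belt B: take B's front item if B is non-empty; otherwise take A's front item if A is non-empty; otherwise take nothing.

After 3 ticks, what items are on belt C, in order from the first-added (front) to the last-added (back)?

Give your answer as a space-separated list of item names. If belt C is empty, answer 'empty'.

Answer: nail rod keg

Derivation:
Tick 1: prefer A, take nail from A; A=[keg,crate] B=[rod,clip,beam] C=[nail]
Tick 2: prefer B, take rod from B; A=[keg,crate] B=[clip,beam] C=[nail,rod]
Tick 3: prefer A, take keg from A; A=[crate] B=[clip,beam] C=[nail,rod,keg]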